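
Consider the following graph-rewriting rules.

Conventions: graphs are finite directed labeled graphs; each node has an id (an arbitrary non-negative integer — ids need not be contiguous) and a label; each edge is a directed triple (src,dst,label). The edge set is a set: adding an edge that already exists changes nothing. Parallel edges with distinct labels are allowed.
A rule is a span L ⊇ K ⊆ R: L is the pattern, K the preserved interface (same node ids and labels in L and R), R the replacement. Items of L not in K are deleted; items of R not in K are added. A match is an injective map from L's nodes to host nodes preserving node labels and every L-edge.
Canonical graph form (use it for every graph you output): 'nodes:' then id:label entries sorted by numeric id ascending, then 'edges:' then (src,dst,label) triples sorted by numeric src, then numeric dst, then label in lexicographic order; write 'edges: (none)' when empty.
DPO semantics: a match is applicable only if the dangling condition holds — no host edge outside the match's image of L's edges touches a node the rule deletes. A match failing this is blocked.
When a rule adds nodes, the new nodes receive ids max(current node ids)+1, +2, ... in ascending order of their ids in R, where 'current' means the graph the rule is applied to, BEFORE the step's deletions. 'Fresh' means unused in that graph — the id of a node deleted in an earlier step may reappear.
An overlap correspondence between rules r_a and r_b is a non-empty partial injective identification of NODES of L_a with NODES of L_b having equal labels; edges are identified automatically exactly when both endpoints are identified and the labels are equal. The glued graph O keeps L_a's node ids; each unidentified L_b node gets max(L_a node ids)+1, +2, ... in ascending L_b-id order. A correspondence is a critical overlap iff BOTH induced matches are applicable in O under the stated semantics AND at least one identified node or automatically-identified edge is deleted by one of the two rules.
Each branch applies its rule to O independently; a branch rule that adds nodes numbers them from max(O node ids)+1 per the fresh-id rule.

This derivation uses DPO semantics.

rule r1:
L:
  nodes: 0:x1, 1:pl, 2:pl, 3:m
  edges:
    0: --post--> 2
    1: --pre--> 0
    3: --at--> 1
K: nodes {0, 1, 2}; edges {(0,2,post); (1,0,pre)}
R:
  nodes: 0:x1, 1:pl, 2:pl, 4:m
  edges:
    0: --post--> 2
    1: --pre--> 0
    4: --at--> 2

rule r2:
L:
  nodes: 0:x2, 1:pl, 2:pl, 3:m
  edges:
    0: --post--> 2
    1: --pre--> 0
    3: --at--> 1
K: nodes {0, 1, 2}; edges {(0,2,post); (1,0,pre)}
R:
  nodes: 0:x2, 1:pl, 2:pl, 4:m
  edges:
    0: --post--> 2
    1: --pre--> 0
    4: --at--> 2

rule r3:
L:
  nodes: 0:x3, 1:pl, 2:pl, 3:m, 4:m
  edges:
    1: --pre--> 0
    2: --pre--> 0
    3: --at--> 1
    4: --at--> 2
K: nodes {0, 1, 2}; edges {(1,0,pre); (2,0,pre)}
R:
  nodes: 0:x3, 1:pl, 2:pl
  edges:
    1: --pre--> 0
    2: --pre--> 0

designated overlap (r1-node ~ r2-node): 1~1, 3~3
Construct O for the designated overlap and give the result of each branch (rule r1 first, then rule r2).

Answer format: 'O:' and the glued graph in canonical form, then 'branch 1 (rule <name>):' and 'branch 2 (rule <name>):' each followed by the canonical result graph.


O:
nodes: 0:x1, 1:pl, 2:pl, 3:m, 4:x2, 5:pl
edges: (0,2,post); (1,0,pre); (1,4,pre); (3,1,at); (4,5,post)
branch 1 (rule r1):
nodes: 0:x1, 1:pl, 2:pl, 4:x2, 5:pl, 6:m
edges: (0,2,post); (1,0,pre); (1,4,pre); (4,5,post); (6,2,at)
branch 2 (rule r2):
nodes: 0:x1, 1:pl, 2:pl, 4:x2, 5:pl, 6:m
edges: (0,2,post); (1,0,pre); (1,4,pre); (4,5,post); (6,5,at)


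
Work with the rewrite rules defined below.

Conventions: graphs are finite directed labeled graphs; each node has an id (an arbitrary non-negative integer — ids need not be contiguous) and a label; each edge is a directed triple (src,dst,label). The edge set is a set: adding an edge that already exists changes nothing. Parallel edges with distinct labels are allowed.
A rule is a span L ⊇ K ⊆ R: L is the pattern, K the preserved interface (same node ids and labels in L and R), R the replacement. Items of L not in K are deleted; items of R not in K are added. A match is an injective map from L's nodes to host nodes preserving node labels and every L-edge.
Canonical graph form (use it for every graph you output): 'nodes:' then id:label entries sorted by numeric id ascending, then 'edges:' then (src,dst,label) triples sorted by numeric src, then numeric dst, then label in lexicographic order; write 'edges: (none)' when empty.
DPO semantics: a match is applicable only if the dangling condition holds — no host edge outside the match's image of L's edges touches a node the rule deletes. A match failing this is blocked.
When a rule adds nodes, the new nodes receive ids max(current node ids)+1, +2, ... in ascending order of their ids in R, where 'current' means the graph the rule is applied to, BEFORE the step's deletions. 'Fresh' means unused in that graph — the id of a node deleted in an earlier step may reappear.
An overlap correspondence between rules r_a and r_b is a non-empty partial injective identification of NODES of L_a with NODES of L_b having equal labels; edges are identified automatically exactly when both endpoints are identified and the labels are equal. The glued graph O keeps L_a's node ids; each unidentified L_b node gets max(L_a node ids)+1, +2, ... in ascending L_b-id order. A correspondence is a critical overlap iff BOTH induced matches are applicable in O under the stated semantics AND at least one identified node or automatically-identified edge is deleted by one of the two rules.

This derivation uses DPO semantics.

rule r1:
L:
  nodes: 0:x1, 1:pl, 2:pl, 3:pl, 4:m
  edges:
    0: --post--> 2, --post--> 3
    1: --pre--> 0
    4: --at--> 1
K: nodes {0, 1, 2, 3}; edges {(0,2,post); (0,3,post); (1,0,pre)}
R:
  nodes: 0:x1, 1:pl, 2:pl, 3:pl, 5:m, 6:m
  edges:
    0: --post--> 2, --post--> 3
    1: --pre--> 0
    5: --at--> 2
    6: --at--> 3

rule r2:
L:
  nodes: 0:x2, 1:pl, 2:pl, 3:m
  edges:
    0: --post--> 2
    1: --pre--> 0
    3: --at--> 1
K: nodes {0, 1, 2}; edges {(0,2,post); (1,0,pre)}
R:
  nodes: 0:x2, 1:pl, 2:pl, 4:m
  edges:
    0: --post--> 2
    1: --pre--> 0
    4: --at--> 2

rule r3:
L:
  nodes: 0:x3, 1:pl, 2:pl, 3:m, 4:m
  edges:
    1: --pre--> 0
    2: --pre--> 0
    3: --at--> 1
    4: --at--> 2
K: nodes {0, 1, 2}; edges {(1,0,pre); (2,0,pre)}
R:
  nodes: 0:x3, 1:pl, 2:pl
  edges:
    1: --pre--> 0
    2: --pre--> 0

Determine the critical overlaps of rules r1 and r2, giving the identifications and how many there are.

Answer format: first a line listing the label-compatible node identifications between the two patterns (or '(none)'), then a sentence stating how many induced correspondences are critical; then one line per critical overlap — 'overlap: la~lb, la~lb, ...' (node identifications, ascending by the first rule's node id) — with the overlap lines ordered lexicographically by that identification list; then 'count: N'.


label-compatible node identifications between L(r1) and L(r2): 1~1, 1~2, 2~1, 2~2, 3~1, 3~2, 4~3
3 of the induced correspondences are critical overlaps of r1 and r2.
overlap: 1~1, 2~2, 4~3
overlap: 1~1, 3~2, 4~3
overlap: 1~1, 4~3
count: 3


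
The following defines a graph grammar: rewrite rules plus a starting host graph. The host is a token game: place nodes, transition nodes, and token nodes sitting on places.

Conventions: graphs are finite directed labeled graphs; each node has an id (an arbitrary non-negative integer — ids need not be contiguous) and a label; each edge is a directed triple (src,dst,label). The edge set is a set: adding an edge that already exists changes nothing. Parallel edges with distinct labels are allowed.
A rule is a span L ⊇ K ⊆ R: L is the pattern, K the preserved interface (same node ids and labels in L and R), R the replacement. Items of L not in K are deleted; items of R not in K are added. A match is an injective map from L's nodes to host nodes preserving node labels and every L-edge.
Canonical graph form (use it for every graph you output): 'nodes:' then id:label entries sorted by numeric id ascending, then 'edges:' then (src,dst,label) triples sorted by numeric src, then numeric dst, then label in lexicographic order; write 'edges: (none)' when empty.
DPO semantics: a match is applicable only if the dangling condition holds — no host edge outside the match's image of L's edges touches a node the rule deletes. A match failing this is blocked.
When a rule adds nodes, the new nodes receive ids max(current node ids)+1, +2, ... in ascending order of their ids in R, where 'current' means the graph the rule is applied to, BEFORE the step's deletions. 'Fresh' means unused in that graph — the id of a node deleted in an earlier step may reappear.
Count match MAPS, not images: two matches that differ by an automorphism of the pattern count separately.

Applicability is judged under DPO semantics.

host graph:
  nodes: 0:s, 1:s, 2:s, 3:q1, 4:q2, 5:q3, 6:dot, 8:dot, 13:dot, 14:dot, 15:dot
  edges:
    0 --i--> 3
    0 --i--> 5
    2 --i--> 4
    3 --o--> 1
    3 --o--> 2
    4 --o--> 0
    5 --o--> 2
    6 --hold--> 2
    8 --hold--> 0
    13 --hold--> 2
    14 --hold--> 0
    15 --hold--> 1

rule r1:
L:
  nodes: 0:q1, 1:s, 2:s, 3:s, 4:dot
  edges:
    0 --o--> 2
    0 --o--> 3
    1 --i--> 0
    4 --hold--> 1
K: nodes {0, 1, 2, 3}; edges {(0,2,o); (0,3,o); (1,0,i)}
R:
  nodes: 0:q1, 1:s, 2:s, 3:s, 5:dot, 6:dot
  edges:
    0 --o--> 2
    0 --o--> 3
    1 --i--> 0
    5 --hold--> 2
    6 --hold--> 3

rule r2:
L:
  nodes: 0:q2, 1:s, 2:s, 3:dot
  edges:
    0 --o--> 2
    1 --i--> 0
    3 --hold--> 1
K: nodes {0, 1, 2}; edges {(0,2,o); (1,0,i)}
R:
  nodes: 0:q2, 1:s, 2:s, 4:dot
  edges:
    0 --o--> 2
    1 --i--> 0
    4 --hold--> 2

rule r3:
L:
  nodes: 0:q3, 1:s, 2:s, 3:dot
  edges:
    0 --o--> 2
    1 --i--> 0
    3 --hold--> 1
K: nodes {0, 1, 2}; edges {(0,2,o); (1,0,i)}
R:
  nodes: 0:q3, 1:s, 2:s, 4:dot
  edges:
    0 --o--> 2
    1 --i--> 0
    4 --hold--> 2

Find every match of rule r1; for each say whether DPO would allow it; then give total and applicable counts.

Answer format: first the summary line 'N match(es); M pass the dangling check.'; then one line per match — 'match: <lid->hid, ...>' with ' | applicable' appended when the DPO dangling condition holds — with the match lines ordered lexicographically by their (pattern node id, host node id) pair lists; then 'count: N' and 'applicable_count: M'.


4 match(es); 4 pass the dangling check.
match: 0->3, 1->0, 2->1, 3->2, 4->8 | applicable
match: 0->3, 1->0, 2->1, 3->2, 4->14 | applicable
match: 0->3, 1->0, 2->2, 3->1, 4->8 | applicable
match: 0->3, 1->0, 2->2, 3->1, 4->14 | applicable
count: 4
applicable_count: 4


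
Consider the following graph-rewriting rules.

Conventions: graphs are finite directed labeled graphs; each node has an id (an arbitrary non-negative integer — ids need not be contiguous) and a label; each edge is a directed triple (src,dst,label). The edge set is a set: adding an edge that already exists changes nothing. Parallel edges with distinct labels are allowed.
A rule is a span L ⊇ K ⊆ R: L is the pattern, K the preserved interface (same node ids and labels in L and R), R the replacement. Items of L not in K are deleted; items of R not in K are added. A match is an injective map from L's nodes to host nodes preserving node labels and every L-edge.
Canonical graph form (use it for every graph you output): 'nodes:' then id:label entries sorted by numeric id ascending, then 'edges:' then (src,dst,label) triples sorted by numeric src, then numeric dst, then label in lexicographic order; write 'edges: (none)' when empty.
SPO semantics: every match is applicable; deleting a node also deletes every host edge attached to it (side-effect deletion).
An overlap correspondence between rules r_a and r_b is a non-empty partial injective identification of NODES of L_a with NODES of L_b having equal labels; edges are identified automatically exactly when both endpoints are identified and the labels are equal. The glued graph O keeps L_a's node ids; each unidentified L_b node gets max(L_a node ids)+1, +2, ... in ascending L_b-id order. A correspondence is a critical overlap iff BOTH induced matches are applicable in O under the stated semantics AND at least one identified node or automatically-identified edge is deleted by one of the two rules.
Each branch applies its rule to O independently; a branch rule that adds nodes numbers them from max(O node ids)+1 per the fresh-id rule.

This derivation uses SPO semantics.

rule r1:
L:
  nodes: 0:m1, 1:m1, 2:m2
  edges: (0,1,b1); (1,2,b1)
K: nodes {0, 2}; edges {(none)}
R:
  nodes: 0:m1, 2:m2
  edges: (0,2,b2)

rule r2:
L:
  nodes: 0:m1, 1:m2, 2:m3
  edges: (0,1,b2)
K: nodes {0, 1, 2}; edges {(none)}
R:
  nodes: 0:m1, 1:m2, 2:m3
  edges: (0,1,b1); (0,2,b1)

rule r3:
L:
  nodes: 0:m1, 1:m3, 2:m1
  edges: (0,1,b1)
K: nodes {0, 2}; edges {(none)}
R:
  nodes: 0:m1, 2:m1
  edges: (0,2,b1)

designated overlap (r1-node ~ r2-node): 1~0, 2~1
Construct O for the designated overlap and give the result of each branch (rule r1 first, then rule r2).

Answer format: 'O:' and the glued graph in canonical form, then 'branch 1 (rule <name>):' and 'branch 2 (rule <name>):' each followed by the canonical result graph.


O:
nodes: 0:m1, 1:m1, 2:m2, 3:m3
edges: (0,1,b1); (1,2,b1); (1,2,b2)
branch 1 (rule r1):
nodes: 0:m1, 2:m2, 3:m3
edges: (0,2,b2)
branch 2 (rule r2):
nodes: 0:m1, 1:m1, 2:m2, 3:m3
edges: (0,1,b1); (1,2,b1); (1,3,b1)


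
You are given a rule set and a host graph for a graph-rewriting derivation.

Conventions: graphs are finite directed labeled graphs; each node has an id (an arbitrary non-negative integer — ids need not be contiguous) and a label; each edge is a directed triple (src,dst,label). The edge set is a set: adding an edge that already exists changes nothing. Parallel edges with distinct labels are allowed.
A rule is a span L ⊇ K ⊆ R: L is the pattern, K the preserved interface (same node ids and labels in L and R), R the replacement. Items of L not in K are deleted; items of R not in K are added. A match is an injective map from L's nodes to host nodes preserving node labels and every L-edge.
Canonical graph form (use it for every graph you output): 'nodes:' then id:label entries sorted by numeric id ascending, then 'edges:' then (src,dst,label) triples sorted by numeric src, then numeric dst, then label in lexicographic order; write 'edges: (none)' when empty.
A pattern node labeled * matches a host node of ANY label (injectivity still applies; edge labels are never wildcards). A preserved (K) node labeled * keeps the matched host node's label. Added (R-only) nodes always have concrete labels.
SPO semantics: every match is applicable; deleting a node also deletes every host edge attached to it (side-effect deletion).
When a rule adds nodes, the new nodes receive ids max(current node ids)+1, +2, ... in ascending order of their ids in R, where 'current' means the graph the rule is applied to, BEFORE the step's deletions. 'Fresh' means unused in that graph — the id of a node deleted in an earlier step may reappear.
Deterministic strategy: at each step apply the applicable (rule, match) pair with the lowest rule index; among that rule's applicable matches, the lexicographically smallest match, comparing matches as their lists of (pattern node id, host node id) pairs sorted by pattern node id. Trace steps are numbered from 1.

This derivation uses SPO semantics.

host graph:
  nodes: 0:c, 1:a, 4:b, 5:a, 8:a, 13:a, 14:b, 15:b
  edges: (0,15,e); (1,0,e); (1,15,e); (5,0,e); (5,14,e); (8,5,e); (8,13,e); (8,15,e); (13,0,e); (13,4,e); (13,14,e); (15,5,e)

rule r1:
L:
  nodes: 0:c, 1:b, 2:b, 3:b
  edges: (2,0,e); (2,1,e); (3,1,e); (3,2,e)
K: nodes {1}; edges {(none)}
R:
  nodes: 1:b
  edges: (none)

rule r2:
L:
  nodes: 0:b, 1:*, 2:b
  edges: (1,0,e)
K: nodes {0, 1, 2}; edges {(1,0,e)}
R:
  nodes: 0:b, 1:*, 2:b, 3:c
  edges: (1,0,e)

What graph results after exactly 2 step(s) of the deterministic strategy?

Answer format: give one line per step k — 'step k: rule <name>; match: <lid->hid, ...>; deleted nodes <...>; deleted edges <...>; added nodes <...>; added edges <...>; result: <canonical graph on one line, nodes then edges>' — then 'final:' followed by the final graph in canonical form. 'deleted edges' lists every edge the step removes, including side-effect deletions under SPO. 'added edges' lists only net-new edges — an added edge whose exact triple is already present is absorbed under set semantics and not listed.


step 1: rule r2; match: 0->4, 1->13, 2->14; deleted nodes (none); deleted edges (none); added nodes 16; added edges (none); result: nodes: 0:c, 1:a, 4:b, 5:a, 8:a, 13:a, 14:b, 15:b, 16:c edges: (0,15,e); (1,0,e); (1,15,e); (5,0,e); (5,14,e); (8,5,e); (8,13,e); (8,15,e); (13,0,e); (13,4,e); (13,14,e); (15,5,e)
step 2: rule r2; match: 0->4, 1->13, 2->14; deleted nodes (none); deleted edges (none); added nodes 17; added edges (none); result: nodes: 0:c, 1:a, 4:b, 5:a, 8:a, 13:a, 14:b, 15:b, 16:c, 17:c edges: (0,15,e); (1,0,e); (1,15,e); (5,0,e); (5,14,e); (8,5,e); (8,13,e); (8,15,e); (13,0,e); (13,4,e); (13,14,e); (15,5,e)
final:
nodes: 0:c, 1:a, 4:b, 5:a, 8:a, 13:a, 14:b, 15:b, 16:c, 17:c
edges: (0,15,e); (1,0,e); (1,15,e); (5,0,e); (5,14,e); (8,5,e); (8,13,e); (8,15,e); (13,0,e); (13,4,e); (13,14,e); (15,5,e)


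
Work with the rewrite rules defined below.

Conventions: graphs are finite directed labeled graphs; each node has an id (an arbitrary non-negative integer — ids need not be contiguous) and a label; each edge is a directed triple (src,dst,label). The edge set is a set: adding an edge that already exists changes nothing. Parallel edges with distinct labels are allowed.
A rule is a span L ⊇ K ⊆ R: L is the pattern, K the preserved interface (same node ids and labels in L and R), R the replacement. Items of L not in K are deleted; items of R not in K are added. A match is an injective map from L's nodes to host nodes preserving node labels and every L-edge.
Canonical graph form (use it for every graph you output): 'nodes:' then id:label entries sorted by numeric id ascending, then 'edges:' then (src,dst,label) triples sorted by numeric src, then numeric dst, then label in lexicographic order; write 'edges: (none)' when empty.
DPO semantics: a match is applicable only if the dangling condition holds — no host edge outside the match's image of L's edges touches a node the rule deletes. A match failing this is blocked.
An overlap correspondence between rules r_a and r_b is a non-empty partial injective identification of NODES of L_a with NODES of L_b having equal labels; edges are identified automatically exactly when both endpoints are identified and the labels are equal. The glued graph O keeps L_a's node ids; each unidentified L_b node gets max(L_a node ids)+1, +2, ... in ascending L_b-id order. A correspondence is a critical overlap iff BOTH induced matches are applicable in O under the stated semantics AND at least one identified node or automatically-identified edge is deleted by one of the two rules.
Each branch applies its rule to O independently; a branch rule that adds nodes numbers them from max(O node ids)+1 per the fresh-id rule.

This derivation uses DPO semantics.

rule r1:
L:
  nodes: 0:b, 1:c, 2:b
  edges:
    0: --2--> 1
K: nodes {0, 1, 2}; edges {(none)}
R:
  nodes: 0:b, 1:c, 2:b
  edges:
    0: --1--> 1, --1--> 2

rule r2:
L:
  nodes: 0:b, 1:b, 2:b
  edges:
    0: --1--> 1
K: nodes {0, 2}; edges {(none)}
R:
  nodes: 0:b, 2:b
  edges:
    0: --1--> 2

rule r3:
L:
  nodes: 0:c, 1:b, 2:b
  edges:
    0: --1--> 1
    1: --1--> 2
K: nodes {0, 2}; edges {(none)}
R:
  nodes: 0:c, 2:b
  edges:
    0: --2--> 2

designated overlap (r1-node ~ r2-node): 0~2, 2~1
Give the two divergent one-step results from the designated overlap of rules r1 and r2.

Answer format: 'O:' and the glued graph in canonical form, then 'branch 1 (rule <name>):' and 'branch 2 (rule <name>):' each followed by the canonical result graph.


O:
nodes: 0:b, 1:c, 2:b, 3:b
edges: (0,1,2); (3,2,1)
branch 1 (rule r1):
nodes: 0:b, 1:c, 2:b, 3:b
edges: (0,1,1); (0,2,1); (3,2,1)
branch 2 (rule r2):
nodes: 0:b, 1:c, 3:b
edges: (0,1,2); (3,0,1)


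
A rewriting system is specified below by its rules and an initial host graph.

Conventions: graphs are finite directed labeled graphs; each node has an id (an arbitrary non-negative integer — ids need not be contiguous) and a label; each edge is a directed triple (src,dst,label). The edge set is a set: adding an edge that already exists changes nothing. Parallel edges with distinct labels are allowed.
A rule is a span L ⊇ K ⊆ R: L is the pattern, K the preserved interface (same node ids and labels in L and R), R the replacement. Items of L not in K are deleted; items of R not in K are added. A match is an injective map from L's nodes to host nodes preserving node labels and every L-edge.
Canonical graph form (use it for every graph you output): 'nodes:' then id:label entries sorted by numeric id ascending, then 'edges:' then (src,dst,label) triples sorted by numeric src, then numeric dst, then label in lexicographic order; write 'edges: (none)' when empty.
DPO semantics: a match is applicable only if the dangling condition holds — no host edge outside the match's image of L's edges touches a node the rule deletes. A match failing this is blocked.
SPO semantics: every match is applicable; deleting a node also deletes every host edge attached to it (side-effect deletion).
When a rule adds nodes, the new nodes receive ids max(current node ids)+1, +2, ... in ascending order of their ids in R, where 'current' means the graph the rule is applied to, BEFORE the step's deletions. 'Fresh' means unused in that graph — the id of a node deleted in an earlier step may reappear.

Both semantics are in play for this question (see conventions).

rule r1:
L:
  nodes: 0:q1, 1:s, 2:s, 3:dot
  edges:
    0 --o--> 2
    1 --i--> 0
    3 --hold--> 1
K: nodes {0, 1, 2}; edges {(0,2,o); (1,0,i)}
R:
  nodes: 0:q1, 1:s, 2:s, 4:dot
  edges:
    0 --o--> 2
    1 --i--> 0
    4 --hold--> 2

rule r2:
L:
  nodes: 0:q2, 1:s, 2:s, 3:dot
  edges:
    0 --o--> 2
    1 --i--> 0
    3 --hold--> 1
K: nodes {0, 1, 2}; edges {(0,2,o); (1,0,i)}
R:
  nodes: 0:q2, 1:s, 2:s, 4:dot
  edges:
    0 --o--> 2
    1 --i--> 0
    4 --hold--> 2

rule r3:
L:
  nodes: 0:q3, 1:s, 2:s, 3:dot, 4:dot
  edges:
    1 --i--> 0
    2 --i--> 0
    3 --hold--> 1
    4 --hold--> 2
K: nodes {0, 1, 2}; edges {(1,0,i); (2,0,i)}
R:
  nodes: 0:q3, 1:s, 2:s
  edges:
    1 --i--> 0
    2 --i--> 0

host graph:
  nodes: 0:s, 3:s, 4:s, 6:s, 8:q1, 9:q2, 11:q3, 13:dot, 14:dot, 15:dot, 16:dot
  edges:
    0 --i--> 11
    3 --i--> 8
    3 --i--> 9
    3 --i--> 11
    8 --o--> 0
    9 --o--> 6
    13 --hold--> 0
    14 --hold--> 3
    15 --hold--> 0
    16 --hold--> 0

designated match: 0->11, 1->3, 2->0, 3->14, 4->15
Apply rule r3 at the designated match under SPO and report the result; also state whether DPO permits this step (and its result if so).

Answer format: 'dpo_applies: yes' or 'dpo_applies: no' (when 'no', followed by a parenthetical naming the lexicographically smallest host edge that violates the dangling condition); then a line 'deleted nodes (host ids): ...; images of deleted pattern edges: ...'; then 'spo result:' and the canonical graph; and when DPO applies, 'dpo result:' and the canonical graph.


dpo_applies: yes
deleted nodes (host ids): 14, 15; images of deleted pattern edges: (14,3,hold); (15,0,hold)
spo result:
nodes: 0:s, 3:s, 4:s, 6:s, 8:q1, 9:q2, 11:q3, 13:dot, 16:dot
edges: (0,11,i); (3,8,i); (3,9,i); (3,11,i); (8,0,o); (9,6,o); (13,0,hold); (16,0,hold)
dpo result:
nodes: 0:s, 3:s, 4:s, 6:s, 8:q1, 9:q2, 11:q3, 13:dot, 16:dot
edges: (0,11,i); (3,8,i); (3,9,i); (3,11,i); (8,0,o); (9,6,o); (13,0,hold); (16,0,hold)


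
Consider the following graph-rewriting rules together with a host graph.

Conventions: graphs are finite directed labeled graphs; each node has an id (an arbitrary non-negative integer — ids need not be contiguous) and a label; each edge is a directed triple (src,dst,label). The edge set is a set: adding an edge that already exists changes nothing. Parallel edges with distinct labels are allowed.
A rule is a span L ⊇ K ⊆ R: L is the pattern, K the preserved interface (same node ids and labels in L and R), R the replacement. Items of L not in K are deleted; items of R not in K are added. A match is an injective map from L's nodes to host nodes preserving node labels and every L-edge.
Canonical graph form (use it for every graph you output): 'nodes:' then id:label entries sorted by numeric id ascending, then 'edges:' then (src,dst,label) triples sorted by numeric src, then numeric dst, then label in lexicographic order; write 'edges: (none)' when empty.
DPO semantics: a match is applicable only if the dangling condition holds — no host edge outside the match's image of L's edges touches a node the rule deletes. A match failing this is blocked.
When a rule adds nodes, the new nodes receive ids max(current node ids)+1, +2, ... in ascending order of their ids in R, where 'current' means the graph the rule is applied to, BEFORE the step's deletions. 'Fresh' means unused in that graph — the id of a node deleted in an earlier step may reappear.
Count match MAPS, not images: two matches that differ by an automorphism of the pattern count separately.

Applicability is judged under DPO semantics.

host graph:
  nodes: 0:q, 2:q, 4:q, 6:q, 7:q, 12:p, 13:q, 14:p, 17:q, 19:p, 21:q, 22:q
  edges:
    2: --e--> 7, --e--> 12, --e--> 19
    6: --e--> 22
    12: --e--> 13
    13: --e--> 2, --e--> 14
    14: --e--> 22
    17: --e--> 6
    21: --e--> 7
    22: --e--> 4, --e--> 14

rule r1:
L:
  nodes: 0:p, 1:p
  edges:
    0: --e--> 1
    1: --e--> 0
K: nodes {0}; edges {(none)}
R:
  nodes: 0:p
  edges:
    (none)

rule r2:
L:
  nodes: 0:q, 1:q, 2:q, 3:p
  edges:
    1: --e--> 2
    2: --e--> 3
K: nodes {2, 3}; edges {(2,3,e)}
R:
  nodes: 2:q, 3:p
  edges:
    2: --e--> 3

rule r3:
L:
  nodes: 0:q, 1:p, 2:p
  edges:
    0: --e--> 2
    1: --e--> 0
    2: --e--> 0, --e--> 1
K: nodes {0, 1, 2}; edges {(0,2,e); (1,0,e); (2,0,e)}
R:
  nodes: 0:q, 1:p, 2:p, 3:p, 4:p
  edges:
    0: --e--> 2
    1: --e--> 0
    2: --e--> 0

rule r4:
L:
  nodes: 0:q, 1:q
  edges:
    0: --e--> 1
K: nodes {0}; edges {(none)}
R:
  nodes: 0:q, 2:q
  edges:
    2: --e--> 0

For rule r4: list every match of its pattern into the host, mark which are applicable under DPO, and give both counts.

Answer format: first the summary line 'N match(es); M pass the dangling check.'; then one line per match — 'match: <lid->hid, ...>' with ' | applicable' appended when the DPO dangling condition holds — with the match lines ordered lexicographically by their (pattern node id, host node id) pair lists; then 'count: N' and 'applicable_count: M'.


6 match(es); 1 pass the dangling check.
match: 0->2, 1->7
match: 0->6, 1->22
match: 0->13, 1->2
match: 0->17, 1->6
match: 0->21, 1->7
match: 0->22, 1->4 | applicable
count: 6
applicable_count: 1


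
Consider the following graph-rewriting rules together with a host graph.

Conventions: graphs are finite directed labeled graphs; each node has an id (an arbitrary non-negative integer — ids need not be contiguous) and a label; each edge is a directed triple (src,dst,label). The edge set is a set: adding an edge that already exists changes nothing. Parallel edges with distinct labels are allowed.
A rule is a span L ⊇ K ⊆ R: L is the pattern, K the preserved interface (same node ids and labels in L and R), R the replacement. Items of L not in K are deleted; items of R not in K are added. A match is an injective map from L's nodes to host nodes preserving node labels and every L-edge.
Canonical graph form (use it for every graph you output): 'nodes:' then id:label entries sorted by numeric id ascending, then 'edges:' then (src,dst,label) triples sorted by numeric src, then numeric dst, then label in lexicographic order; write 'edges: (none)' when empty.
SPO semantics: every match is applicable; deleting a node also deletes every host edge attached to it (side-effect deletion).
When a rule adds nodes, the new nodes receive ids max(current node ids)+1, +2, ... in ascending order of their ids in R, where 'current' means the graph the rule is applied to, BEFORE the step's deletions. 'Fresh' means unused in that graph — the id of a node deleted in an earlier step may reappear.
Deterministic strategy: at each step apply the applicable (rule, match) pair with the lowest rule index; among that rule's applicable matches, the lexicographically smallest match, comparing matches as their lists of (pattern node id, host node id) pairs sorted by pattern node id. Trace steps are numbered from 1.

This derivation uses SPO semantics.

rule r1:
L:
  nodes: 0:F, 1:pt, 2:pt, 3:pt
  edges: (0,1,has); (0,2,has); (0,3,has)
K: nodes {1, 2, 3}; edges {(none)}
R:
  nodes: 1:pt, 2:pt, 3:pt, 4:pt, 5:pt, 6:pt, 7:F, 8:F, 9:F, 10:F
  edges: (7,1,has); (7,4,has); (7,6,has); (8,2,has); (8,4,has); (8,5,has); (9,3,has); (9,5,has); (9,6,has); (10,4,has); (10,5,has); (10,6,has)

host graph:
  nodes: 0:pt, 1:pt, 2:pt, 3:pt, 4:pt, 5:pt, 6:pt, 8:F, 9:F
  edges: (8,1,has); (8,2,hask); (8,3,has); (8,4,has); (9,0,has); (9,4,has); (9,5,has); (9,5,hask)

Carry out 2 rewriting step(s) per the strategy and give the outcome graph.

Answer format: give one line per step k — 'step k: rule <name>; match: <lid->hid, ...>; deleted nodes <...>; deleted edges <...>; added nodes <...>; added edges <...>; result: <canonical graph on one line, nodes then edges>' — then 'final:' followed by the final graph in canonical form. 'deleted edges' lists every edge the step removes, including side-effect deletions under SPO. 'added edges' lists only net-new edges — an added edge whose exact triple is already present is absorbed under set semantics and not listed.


step 1: rule r1; match: 0->8, 1->1, 2->3, 3->4; deleted nodes 8; deleted edges (8,1,has); (8,2,hask); (8,3,has); (8,4,has); added nodes 10, 11, 12, 13, 14, 15, 16; added edges (13,1,has); (13,10,has); (13,12,has); (14,3,has); (14,10,has); (14,11,has); (15,4,has); (15,11,has); (15,12,has); (16,10,has); (16,11,has); (16,12,has); result: nodes: 0:pt, 1:pt, 2:pt, 3:pt, 4:pt, 5:pt, 6:pt, 9:F, 10:pt, 11:pt, 12:pt, 13:F, 14:F, 15:F, 16:F edges: (9,0,has); (9,4,has); (9,5,has); (9,5,hask); (13,1,has); (13,10,has); (13,12,has); (14,3,has); (14,10,has); (14,11,has); (15,4,has); (15,11,has); (15,12,has); (16,10,has); (16,11,has); (16,12,has)
step 2: rule r1; match: 0->9, 1->0, 2->4, 3->5; deleted nodes 9; deleted edges (9,0,has); (9,4,has); (9,5,has); (9,5,hask); added nodes 17, 18, 19, 20, 21, 22, 23; added edges (20,0,has); (20,17,has); (20,19,has); (21,4,has); (21,17,has); (21,18,has); (22,5,has); (22,18,has); (22,19,has); (23,17,has); (23,18,has); (23,19,has); result: nodes: 0:pt, 1:pt, 2:pt, 3:pt, 4:pt, 5:pt, 6:pt, 10:pt, 11:pt, 12:pt, 13:F, 14:F, 15:F, 16:F, 17:pt, 18:pt, 19:pt, 20:F, 21:F, 22:F, 23:F edges: (13,1,has); (13,10,has); (13,12,has); (14,3,has); (14,10,has); (14,11,has); (15,4,has); (15,11,has); (15,12,has); (16,10,has); (16,11,has); (16,12,has); (20,0,has); (20,17,has); (20,19,has); (21,4,has); (21,17,has); (21,18,has); (22,5,has); (22,18,has); (22,19,has); (23,17,has); (23,18,has); (23,19,has)
final:
nodes: 0:pt, 1:pt, 2:pt, 3:pt, 4:pt, 5:pt, 6:pt, 10:pt, 11:pt, 12:pt, 13:F, 14:F, 15:F, 16:F, 17:pt, 18:pt, 19:pt, 20:F, 21:F, 22:F, 23:F
edges: (13,1,has); (13,10,has); (13,12,has); (14,3,has); (14,10,has); (14,11,has); (15,4,has); (15,11,has); (15,12,has); (16,10,has); (16,11,has); (16,12,has); (20,0,has); (20,17,has); (20,19,has); (21,4,has); (21,17,has); (21,18,has); (22,5,has); (22,18,has); (22,19,has); (23,17,has); (23,18,has); (23,19,has)


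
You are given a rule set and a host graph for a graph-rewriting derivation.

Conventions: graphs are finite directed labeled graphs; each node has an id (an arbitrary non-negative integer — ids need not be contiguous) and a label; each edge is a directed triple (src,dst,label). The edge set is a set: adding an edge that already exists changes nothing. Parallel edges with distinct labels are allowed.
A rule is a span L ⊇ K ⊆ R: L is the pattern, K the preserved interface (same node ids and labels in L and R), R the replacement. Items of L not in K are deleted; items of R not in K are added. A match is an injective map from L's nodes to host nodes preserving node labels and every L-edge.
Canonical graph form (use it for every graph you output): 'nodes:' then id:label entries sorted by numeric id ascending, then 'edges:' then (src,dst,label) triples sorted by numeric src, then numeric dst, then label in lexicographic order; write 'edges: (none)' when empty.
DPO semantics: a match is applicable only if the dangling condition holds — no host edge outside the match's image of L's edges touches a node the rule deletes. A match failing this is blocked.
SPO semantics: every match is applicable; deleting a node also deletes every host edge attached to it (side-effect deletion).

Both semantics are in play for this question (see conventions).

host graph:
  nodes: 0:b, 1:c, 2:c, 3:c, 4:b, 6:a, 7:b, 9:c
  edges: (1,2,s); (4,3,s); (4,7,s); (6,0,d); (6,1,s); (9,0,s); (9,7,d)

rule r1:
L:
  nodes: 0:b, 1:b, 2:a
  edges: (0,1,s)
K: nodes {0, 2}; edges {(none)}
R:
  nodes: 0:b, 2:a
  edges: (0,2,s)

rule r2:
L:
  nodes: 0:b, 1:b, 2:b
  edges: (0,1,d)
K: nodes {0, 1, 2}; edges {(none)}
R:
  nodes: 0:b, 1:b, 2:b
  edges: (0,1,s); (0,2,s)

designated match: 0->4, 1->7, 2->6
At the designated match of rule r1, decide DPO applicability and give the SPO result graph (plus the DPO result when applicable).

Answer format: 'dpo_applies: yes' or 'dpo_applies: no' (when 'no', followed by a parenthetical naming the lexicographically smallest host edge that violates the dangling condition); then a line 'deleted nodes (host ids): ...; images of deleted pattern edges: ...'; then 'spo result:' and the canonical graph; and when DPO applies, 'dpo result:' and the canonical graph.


dpo_applies: no
(the rule deletes node 7, which keeps host edge (9,7,d) outside the match image — the dangling condition fails, DPO blocks; SPO proceeds and side-deletes such edges)
deleted nodes (host ids): 7; images of deleted pattern edges: (4,7,s)
spo result:
nodes: 0:b, 1:c, 2:c, 3:c, 4:b, 6:a, 9:c
edges: (1,2,s); (4,3,s); (4,6,s); (6,0,d); (6,1,s); (9,0,s)


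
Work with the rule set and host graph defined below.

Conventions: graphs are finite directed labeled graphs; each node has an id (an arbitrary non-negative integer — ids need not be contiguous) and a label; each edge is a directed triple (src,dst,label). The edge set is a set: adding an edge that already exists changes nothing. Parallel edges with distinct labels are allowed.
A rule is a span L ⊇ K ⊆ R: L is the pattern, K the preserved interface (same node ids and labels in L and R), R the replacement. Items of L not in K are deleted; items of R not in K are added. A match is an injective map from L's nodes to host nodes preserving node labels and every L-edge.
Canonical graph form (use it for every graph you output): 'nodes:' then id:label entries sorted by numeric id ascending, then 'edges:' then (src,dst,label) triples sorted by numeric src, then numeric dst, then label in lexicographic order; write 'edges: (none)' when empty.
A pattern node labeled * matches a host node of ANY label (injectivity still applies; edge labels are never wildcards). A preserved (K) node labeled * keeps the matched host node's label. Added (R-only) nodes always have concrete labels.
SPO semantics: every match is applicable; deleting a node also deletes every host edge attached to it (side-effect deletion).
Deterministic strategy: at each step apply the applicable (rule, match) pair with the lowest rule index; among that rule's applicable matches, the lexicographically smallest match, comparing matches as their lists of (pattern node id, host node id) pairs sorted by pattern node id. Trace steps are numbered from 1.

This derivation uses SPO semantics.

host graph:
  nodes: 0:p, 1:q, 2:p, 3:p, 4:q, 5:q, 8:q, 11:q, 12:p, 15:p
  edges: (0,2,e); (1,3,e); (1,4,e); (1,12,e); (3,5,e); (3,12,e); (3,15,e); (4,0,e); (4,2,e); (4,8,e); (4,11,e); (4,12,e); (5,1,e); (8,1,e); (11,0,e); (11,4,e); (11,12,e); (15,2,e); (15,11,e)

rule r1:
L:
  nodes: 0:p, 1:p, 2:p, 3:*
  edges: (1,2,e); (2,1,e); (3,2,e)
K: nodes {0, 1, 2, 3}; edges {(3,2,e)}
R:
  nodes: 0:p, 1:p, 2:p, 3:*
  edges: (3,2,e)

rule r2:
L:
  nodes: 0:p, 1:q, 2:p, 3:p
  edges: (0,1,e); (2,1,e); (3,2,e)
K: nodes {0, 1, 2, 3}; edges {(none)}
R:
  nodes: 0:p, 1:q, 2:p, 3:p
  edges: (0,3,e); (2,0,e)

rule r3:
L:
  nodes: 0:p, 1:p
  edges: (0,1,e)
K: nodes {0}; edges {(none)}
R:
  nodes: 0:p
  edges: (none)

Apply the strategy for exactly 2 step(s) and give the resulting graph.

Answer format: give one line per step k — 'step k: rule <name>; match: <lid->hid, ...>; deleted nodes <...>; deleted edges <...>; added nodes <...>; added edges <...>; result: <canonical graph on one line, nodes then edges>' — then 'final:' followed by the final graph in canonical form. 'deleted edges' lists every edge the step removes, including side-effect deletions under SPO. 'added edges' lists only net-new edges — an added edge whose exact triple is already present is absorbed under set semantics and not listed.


step 1: rule r3; match: 0->0, 1->2; deleted nodes 2; deleted edges (0,2,e); (4,2,e); (15,2,e); added nodes (none); added edges (none); result: nodes: 0:p, 1:q, 3:p, 4:q, 5:q, 8:q, 11:q, 12:p, 15:p edges: (1,3,e); (1,4,e); (1,12,e); (3,5,e); (3,12,e); (3,15,e); (4,0,e); (4,8,e); (4,11,e); (4,12,e); (5,1,e); (8,1,e); (11,0,e); (11,4,e); (11,12,e); (15,11,e)
step 2: rule r3; match: 0->3, 1->12; deleted nodes 12; deleted edges (1,12,e); (3,12,e); (4,12,e); (11,12,e); added nodes (none); added edges (none); result: nodes: 0:p, 1:q, 3:p, 4:q, 5:q, 8:q, 11:q, 15:p edges: (1,3,e); (1,4,e); (3,5,e); (3,15,e); (4,0,e); (4,8,e); (4,11,e); (5,1,e); (8,1,e); (11,0,e); (11,4,e); (15,11,e)
final:
nodes: 0:p, 1:q, 3:p, 4:q, 5:q, 8:q, 11:q, 15:p
edges: (1,3,e); (1,4,e); (3,5,e); (3,15,e); (4,0,e); (4,8,e); (4,11,e); (5,1,e); (8,1,e); (11,0,e); (11,4,e); (15,11,e)


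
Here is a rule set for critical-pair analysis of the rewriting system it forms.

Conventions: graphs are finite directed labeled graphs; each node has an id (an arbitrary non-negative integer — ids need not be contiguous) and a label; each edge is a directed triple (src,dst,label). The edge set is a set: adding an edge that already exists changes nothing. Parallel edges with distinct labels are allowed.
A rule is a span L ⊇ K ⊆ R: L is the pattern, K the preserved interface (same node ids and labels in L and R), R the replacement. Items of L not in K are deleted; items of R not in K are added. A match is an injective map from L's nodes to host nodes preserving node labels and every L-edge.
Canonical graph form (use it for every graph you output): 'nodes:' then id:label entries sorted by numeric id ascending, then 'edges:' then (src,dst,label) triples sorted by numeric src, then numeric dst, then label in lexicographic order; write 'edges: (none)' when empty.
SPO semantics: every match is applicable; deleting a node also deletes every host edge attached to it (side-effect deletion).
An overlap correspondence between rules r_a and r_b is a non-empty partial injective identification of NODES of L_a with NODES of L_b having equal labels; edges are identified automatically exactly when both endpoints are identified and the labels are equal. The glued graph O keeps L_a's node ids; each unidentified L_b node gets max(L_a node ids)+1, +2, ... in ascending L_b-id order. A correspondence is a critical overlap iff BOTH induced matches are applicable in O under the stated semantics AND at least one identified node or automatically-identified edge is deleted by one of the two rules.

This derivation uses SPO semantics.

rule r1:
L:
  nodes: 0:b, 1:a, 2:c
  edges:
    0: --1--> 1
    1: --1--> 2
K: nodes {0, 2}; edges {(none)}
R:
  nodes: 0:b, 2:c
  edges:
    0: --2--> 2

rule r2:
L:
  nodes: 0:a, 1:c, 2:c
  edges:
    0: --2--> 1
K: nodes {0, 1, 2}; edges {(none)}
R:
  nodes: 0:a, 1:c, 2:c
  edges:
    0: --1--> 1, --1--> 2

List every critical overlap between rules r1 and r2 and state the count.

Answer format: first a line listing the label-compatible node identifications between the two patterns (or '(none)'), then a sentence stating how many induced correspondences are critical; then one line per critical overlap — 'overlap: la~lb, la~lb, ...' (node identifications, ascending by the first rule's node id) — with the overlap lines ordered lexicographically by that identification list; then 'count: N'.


label-compatible node identifications between L(r1) and L(r2): 1~0, 2~1, 2~2
3 of the induced correspondences are critical overlaps of r1 and r2.
overlap: 1~0
overlap: 1~0, 2~1
overlap: 1~0, 2~2
count: 3
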